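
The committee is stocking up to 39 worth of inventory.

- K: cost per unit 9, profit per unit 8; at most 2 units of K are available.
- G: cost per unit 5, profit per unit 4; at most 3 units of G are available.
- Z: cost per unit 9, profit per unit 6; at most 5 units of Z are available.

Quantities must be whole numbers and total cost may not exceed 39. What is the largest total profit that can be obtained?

30

K has the best ratio (8/9); taking only K gives at most 2×8 = 16 (stopped by the supply cap of 2).
Mixing does better — 2×K, 2×G, and 1×Z: cost 37 ≤ 39, profit 2·8 + 2·4 + 1·6 = 30.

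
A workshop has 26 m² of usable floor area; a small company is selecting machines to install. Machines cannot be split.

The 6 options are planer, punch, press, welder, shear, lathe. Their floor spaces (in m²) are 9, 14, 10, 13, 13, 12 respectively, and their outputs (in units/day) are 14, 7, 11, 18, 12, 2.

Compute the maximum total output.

32

Allowing fractional choices, the relaxed optimum would be about 36.4, but machines are indivisible.
welder + shear: floor space 13 + 13 = 26 ≤ 26, output 18 + 12 = 30.
planer + welder: floor space 9 + 13 = 22 ≤ 26, output 14 + 18 = 32.
Best is planer and welder with total output 32.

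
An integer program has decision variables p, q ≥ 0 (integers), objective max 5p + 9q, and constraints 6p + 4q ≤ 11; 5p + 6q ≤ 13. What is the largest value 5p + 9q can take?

18

(p,q)=(0,2): 6·0+4·2=8≤11, 5·0+6·2=12≤13, objective 18.
(p,q)=(1,1): 6·1+4·1=10≤11, 5·1+6·1=11≤13, objective 14.
(p,q)=(0,1): 6·0+4·1=4≤11, 5·0+6·1=6≤13, objective 9.
The best lattice point is (0,2), giving 18.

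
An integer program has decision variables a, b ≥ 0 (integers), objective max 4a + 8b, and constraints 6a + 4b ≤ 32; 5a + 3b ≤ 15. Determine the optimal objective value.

40

(a,b)=(0,5) is feasible, giving 40.
(a,b)=(0,4) is feasible, giving 32.
No feasible integer point exceeds 40.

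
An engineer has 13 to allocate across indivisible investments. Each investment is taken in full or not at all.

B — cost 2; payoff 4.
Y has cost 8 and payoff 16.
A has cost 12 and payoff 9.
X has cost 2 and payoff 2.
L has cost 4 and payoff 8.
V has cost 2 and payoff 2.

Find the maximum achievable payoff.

This is a 0-1 knapsack instance.
Allowing fractional choices, the relaxed optimum would be about 26.0, but investments are indivisible.
Y + L: cost 8 + 4 = 12 ≤ 13, payoff 16 + 8 = 24.
B + Y + X: cost 2 + 8 + 2 = 12 ≤ 13, payoff 4 + 16 + 2 = 22.
Best is Y and L with total payoff 24.

24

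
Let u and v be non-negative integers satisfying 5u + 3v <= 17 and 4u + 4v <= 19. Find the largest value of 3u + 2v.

(u,v)=(2,2) is feasible, giving 10.
(u,v)=(1,3) is feasible, giving 9.
(u,v)=(0,4) is feasible, giving 8.
No feasible integer point exceeds 10.

10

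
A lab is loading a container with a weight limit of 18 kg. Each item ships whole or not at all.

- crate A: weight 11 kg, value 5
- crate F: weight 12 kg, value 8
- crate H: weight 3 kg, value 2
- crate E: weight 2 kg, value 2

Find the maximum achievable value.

12

crate F + crate E: weight 12 + 2 = 14 ≤ 18, value 8 + 2 = 10.
crate F + crate H + crate E: weight 12 + 3 + 2 = 17 ≤ 18, value 8 + 2 + 2 = 12.
Best is crate F, crate H, and crate E with total value 12.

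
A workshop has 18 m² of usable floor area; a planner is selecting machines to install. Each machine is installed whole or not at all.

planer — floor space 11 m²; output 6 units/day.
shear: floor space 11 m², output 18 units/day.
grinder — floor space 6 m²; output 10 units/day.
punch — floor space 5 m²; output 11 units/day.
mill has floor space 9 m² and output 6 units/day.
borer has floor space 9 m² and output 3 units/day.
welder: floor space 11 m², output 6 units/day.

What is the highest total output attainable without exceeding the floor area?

29

Allowing fractional choices, the relaxed optimum would be about 32.5, but machines are indivisible.
shear + punch: floor space 11 + 5 = 16 ≤ 18, output 18 + 11 = 29.
shear + grinder: floor space 11 + 6 = 17 ≤ 18, output 18 + 10 = 28.
grinder + punch: floor space 6 + 5 = 11 ≤ 18, output 10 + 11 = 21.
Best is shear and punch with total output 29.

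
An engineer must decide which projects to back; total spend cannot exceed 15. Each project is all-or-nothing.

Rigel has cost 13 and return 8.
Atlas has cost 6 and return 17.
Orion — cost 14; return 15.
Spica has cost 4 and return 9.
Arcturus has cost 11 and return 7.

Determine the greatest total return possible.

26

Treat it as a binary knapsack problem.
Take Atlas and Spica: cost 6 + 4 = 10 ≤ 15, return 17 + 9 = 26.
No other feasible combination does better.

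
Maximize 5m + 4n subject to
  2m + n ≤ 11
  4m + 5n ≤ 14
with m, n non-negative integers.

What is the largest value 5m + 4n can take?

Relaxing integrality, the LP optimum is 17.50 at (m,n) = (3.5, 0), which is not an integer point.
(m,n)=(3,0): 2·3+1·0=6≤11, 4·3+5·0=12≤14, objective 15.
(m,n)=(2,1): 2·2+1·1=5≤11, 4·2+5·1=13≤14, objective 14.
(m,n)=(2,0): 2·2+1·0=4≤11, 4·2+5·0=8≤14, objective 10.
The best lattice point is (3,0), giving 15.

15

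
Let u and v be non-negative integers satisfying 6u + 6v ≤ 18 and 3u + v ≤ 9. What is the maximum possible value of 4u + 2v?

12

(u,v)=(3,0): 6·3+6·0=18≤18, 3·3+1·0=9≤9, objective 12.
(u,v)=(2,1): 6·2+6·1=18≤18, 3·2+1·1=7≤9, objective 10.
(u,v)=(2,0): 6·2+6·0=12≤18, 3·2+1·0=6≤9, objective 8.
The best lattice point is (3,0), giving 12.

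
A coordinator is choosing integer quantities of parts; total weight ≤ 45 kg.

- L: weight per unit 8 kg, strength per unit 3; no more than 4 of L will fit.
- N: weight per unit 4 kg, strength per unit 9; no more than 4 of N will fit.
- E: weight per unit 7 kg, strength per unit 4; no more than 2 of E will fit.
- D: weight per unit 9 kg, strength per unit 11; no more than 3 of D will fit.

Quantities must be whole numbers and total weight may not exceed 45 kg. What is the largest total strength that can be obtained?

69

Take 4×N and 3×D: weight 43 ≤ 45, strength 4·9 + 3·11 = 69.
N has the best ratio (9/4) and is taken to its limit of 4; remaining capacity is filled optimally with the others.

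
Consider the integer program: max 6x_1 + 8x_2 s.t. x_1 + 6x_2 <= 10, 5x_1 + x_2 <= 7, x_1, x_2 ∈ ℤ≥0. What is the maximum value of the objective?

The continuous relaxation peaks at (1.1, 1.48) with value 18.48; rounding to a feasible lattice point costs some objective.
(x_1,x_2)=(1,1) is feasible, giving 14.
(x_1,x_2)=(0,1) is feasible, giving 8.
(x_1,x_2)=(1,0) is feasible, giving 6.
(x_1,x_2)=(0,0) is feasible, giving 0.
The best lattice point is (1,1), giving 14.

14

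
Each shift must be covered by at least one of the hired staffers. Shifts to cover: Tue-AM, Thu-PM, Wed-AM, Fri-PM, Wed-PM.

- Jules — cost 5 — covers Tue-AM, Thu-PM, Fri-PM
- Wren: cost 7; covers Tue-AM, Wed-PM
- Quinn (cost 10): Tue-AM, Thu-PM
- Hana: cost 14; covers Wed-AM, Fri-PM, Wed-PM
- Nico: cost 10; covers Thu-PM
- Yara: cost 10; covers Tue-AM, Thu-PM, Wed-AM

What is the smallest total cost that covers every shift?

The greedy cost-per-new-shift heuristic would pick Jules, Wren, and Yara for 22, but a cheaper cover exists.
Choose Jules and Hana: together they cover Tue-AM, Thu-PM, Wed-AM, Fri-PM, Wed-PM — every shift.
Total cost: 5 + 14 = 19.
No cover costs less than 19.

19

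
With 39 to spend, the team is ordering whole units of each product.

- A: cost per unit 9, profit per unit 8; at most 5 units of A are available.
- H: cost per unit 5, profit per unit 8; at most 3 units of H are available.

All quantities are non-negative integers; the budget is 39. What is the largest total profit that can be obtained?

H has the best ratio (8/5); taking only H gives at most 3×8 = 24 (stopped by the supply cap of 3).
Mixing does better — 2×A and 3×H: cost 33 ≤ 39, profit 2·8 + 3·8 = 40.

40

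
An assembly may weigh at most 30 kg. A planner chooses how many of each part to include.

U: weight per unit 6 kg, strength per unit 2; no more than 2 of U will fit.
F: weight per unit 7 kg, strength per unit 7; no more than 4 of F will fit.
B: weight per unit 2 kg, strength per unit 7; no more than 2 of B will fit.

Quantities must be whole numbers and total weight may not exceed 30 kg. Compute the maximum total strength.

35

B has the best ratio (7/2); taking only B gives at most 2×7 = 14 (stopped by the supply cap of 2).
Mixing does better — 3×F and 2×B: weight 25 ≤ 30, strength 3·7 + 2·7 = 35.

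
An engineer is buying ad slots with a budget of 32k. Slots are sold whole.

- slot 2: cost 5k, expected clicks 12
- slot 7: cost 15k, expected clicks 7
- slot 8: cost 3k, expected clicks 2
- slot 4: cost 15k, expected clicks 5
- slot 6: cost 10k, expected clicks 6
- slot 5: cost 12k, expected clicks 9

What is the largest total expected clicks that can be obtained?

29

Treat it as a binary knapsack problem.
Allowing fractional choices, the relaxed optimum would be about 29.9, but ad slots are indivisible.
slot 2 + slot 6 + slot 5: cost 5 + 10 + 12 = 27 ≤ 32, expected clicks 12 + 6 + 9 = 27.
slot 2 + slot 7 + slot 5: cost 5 + 15 + 12 = 32 ≤ 32, expected clicks 12 + 7 + 9 = 28.
slot 2 + slot 8 + slot 6 + slot 5: cost 5 + 3 + 10 + 12 = 30 ≤ 32, expected clicks 12 + 2 + 6 + 9 = 29.
Best is slot 2, slot 8, slot 6, and slot 5 with total expected clicks 29.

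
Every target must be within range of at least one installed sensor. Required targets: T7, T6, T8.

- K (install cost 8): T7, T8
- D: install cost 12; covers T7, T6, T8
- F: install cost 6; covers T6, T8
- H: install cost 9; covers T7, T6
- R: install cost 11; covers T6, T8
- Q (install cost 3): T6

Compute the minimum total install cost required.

11

This is a weighted set-cover instance.
The greedy cost-per-new-target heuristic would pick F and K for 14, but a cheaper cover exists.
Choose K and Q: together they cover T7, T6, T8 — every target.
Total install cost: 8 + 3 = 11.
No cover costs less than 11.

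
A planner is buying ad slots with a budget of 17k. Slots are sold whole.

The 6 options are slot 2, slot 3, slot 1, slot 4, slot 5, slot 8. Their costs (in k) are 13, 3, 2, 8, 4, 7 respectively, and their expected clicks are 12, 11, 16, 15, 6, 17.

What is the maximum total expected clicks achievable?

50

Take slot 3, slot 1, slot 5, and slot 8: cost 3 + 2 + 4 + 7 = 16 ≤ 17, expected clicks 11 + 16 + 6 + 17 = 50.
No other feasible combination does better.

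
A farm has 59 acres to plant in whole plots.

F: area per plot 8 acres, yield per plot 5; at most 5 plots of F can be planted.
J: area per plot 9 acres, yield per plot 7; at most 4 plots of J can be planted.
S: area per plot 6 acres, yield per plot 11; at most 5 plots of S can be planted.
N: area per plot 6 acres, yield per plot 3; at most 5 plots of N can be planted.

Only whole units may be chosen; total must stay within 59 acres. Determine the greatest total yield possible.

76

This is a bounded integer knapsack.
1×F, 2×J, and 5×S: area 56 ≤ 59, yield 1·5 + 2·7 + 5·11 = 74.
3×J and 5×S: area 57 ≤ 59, yield 3·7 + 5·11 = 76.
Best is 76.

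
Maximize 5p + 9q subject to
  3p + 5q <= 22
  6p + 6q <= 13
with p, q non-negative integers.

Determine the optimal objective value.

(p,q)=(0,2) is feasible, giving 18.
(p,q)=(1,1) is feasible, giving 14.
(p,q)=(0,1) is feasible, giving 9.
The best lattice point is (0,2), giving 18.

18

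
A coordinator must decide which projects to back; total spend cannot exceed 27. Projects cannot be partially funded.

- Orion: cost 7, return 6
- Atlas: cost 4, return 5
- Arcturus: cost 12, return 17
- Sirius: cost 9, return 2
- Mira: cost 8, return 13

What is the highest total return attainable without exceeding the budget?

36

Take Orion, Arcturus, and Mira: cost 7 + 12 + 8 = 27 ≤ 27, return 6 + 17 + 13 = 36.
No other feasible combination does better.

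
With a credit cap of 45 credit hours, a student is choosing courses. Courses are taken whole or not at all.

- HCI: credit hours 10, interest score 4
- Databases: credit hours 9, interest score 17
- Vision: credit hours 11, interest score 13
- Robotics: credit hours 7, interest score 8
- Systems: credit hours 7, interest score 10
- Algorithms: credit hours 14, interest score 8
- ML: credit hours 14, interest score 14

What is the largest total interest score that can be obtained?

54

Allowing fractional choices, the relaxed optimum would be about 59.0, but courses are indivisible.
Databases + Vision + Robotics + ML: credit hours 9 + 11 + 7 + 14 = 41 ≤ 45, interest score 17 + 13 + 8 + 14 = 52.
HCI + Databases + Vision + Robotics + Systems: credit hours 10 + 9 + 11 + 7 + 7 = 44 ≤ 45, interest score 4 + 17 + 13 + 8 + 10 = 52.
Databases + Vision + Systems + ML: credit hours 9 + 11 + 7 + 14 = 41 ≤ 45, interest score 17 + 13 + 10 + 14 = 54.
Best is Databases, Vision, Systems, and ML with total interest score 54.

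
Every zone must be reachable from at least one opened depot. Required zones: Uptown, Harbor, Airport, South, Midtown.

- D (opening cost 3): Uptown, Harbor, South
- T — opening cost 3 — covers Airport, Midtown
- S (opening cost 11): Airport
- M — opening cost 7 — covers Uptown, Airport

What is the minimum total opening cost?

This is a weighted set-cover instance.
Choose D and T: together they cover Uptown, Harbor, Airport, South, Midtown — every zone.
Total opening cost: 3 + 3 = 6.
No cover costs less than 6.

6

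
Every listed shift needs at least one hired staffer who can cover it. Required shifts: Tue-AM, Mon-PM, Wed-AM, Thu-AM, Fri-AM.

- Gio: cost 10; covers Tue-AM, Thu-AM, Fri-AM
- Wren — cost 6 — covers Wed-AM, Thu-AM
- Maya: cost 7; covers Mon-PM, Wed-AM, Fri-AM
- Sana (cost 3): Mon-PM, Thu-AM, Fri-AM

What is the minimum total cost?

This is an integer covering problem.
The greedy cost-per-new-shift heuristic would pick Sana, Wren, and Gio for 19, but a cheaper cover exists.
Choose Gio and Maya: together they cover Tue-AM, Mon-PM, Wed-AM, Thu-AM, Fri-AM — every shift.
Total cost: 10 + 7 = 17.
No cover costs less than 17.

17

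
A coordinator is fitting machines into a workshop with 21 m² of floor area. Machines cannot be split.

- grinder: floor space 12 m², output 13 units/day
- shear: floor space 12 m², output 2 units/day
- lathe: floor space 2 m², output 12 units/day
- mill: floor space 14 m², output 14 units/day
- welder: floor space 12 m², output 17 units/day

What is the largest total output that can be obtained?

29

Take lathe and welder: floor space 2 + 12 = 14 ≤ 21, output 12 + 17 = 29.
No other feasible combination does better.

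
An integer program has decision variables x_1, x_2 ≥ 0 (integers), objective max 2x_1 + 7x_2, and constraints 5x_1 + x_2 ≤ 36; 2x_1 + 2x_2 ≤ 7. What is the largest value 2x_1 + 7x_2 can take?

21

The continuous relaxation peaks at (0, 3.5) with value 24.50; rounding to a feasible lattice point costs some objective.
(x_1,x_2)=(0,3): 5·0+1·3=3≤36, 2·0+2·3=6≤7, objective 21.
(x_1,x_2)=(1,2): 5·1+1·2=7≤36, 2·1+2·2=6≤7, objective 16.
The best lattice point is (0,3), giving 21.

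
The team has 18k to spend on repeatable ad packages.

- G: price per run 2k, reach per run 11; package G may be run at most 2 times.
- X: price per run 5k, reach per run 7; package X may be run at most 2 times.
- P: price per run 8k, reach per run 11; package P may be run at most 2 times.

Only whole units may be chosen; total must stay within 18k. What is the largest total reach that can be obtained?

This is a bounded integer knapsack.
G has the best ratio (11/2); taking only G gives at most 2×11 = 22 (stopped by the supply cap of 2).
Mixing does better — 2×G, 1×X, and 1×P: price 17 ≤ 18, reach 2·11 + 1·7 + 1·11 = 40.

40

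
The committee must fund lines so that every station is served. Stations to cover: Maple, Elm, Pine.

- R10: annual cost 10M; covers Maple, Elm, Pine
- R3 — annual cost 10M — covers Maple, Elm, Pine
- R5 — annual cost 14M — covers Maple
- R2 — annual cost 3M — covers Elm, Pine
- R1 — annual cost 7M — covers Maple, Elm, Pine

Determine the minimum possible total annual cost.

R1 alone covers Maple, Elm, Pine — every station.
Total annual cost: 7.

7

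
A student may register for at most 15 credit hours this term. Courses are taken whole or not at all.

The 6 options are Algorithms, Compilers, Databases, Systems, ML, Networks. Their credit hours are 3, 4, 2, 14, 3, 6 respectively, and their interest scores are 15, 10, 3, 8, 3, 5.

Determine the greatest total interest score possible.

Take Algorithms, Compilers, Databases, and Networks: credit hours 3 + 4 + 2 + 6 = 15 ≤ 15, interest score 15 + 10 + 3 + 5 = 33.
No other feasible combination does better.

33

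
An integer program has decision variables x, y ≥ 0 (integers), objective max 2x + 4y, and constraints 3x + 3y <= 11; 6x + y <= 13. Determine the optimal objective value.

(x,y)=(0,3) is feasible, giving 12.
(x,y)=(1,2) is feasible, giving 10.
(x,y)=(0,2) is feasible, giving 8.
No feasible integer point exceeds 12.

12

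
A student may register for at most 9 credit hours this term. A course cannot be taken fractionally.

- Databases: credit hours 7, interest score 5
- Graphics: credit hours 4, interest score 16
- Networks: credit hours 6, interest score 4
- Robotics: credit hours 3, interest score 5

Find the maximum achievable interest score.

21

This is an integer program with binary decision variables.
Allowing fractional choices, the relaxed optimum would be about 22.4, but courses are indivisible.
Networks + Robotics: credit hours 6 + 3 = 9 ≤ 9, interest score 4 + 5 = 9.
Graphics: credit hours 4 ≤ 9, interest score 16.
Graphics + Robotics: credit hours 4 + 3 = 7 ≤ 9, interest score 16 + 5 = 21.
Best is Graphics and Robotics with total interest score 21.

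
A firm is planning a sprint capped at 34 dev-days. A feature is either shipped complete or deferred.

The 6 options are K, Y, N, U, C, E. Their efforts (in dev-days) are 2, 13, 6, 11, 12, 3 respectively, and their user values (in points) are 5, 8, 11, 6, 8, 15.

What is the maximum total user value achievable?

Allowing fractional choices, the relaxed optimum would be about 45.8, but features are indivisible.
K + N + U + C + E: effort 2 + 6 + 11 + 12 + 3 = 34 ≤ 34, user value 5 + 11 + 6 + 8 + 15 = 45.
Y + N + C + E: effort 13 + 6 + 12 + 3 = 34 ≤ 34, user value 8 + 11 + 8 + 15 = 42.
Best is K, N, U, C, and E with total user value 45.

45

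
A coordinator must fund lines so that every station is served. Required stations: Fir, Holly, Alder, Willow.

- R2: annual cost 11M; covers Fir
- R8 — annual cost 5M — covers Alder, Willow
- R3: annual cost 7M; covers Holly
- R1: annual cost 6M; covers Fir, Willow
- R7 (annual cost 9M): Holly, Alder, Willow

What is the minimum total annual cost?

15

Choose R1 and R7: together they cover Fir, Holly, Alder, Willow — every station.
Total annual cost: 6 + 9 = 15.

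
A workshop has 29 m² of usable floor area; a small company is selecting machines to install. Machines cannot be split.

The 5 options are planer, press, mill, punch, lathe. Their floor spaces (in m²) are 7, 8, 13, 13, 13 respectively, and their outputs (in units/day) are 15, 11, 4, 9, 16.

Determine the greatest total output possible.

This is a 0-1 knapsack instance.
Allowing fractional choices, the relaxed optimum would be about 42.7, but machines are indivisible.
planer + press + punch: floor space 7 + 8 + 13 = 28 ≤ 29, output 15 + 11 + 9 = 35.
planer + lathe: floor space 7 + 13 = 20 ≤ 29, output 15 + 16 = 31.
planer + press + lathe: floor space 7 + 8 + 13 = 28 ≤ 29, output 15 + 11 + 16 = 42.
Best is planer, press, and lathe with total output 42.

42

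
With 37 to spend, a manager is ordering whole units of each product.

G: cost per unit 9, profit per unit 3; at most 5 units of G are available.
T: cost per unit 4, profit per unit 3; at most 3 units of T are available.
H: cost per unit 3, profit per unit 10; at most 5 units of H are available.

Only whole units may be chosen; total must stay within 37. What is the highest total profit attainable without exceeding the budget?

This is a bounded integer knapsack.
Take 1×G, 3×T, and 5×H: cost 36 ≤ 37, profit 1·3 + 3·3 + 5·10 = 62.
H has the best ratio (10/3) and is taken to its limit of 5; remaining capacity is filled optimally with the others.

62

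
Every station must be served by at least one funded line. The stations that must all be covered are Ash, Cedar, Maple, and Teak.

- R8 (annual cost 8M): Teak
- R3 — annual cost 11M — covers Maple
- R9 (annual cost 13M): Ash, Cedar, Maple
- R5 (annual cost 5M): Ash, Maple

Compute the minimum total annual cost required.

The greedy cost-per-new-station heuristic would pick R5, R8, and R9 for 26, but a cheaper cover exists.
Choose R8 and R9: together they cover Ash, Cedar, Maple, Teak — every station.
Total annual cost: 8 + 13 = 21.
No cover costs less than 21.

21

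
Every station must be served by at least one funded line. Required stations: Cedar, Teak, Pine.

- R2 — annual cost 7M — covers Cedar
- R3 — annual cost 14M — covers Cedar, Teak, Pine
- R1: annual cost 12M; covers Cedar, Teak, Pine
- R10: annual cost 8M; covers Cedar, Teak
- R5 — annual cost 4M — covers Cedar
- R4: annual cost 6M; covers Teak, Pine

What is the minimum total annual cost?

10

Choose R5 and R4: together they cover Cedar, Teak, Pine — every station.
Total annual cost: 4 + 6 = 10.
No cover costs less than 10.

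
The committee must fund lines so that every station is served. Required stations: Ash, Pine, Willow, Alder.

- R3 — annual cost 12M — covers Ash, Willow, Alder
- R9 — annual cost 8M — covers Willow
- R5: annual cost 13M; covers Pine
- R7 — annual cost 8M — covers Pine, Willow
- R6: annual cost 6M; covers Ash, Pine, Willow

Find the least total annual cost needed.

This is an integer covering problem.
Choose R3 and R6: together they cover Ash, Pine, Willow, Alder — every station.
Total annual cost: 12 + 6 = 18.
No cover costs less than 18.

18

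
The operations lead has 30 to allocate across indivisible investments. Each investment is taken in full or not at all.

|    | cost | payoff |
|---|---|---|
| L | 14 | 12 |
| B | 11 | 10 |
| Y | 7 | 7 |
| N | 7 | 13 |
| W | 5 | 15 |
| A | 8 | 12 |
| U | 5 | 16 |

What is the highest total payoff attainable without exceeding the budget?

56

This is an integer program with binary decision variables.
N + W + A + U: cost 7 + 5 + 8 + 5 = 25 ≤ 30, payoff 13 + 15 + 12 + 16 = 56.
B + N + W + U: cost 11 + 7 + 5 + 5 = 28 ≤ 30, payoff 10 + 13 + 15 + 16 = 54.
Best is N, W, A, and U with total payoff 56.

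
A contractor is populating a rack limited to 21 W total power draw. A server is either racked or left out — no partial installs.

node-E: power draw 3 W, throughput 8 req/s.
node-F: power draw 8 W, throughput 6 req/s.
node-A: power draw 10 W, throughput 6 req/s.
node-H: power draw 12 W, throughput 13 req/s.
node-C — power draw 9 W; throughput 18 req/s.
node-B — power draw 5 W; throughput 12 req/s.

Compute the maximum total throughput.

38

Allowing fractional choices, the relaxed optimum would be about 42.3, but servers are indivisible.
node-E + node-H + node-B: power draw 3 + 12 + 5 = 20 ≤ 21, throughput 8 + 13 + 12 = 33.
node-E + node-F + node-C: power draw 3 + 8 + 9 = 20 ≤ 21, throughput 8 + 6 + 18 = 32.
node-E + node-C + node-B: power draw 3 + 9 + 5 = 17 ≤ 21, throughput 8 + 18 + 12 = 38.
Best is node-E, node-C, and node-B with total throughput 38.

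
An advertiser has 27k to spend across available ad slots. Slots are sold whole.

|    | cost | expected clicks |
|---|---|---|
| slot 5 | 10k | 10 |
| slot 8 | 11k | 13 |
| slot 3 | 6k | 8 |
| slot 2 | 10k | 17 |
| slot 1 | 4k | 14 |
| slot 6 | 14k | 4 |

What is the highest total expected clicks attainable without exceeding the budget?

44

Take slot 8, slot 2, and slot 1: cost 11 + 10 + 4 = 25 ≤ 27, expected clicks 13 + 17 + 14 = 44.
No other feasible combination does better.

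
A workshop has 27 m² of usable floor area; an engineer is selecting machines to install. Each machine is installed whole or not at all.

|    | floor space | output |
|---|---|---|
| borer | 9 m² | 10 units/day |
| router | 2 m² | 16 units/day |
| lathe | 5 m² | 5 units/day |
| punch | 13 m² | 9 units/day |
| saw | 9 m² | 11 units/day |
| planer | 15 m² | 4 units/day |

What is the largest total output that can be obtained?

Take borer, router, lathe, and saw: floor space 9 + 2 + 5 + 9 = 25 ≤ 27, output 10 + 16 + 5 + 11 = 42.
No other feasible combination does better.

42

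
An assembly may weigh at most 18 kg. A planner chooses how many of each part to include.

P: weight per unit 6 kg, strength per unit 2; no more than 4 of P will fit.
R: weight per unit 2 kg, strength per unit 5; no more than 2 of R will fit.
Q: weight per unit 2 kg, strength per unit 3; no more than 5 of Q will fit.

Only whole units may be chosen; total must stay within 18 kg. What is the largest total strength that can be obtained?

Take 2×R and 5×Q: weight 14 ≤ 18, strength 2·5 + 5·3 = 25.
R has the best ratio (5/2) and is taken to its limit of 2; remaining capacity is filled optimally with the others.

25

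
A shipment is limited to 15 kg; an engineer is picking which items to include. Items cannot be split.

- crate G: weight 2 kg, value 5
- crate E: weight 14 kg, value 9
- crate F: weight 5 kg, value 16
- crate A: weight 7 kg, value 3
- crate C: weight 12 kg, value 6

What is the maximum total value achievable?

24

crate G + crate F + crate A: weight 2 + 5 + 7 = 14 ≤ 15, value 5 + 16 + 3 = 24.
crate G + crate F: weight 2 + 5 = 7 ≤ 15, value 5 + 16 = 21.
Best is crate G, crate F, and crate A with total value 24.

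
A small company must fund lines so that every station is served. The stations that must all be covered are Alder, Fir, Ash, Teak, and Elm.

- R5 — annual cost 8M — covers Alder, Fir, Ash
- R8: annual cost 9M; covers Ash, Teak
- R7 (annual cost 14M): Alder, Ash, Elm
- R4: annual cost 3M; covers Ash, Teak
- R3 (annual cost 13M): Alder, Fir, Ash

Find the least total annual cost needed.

25

Choose R5, R7, and R4: together they cover Alder, Fir, Ash, Teak, Elm — every station.
Total annual cost: 8 + 14 + 3 = 25.
No cover costs less than 25.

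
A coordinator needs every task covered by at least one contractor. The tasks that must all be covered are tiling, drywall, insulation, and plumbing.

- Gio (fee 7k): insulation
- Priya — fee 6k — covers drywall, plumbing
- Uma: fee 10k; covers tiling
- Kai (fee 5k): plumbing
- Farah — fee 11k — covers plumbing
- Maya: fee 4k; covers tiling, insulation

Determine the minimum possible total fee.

Choose Priya and Maya: together they cover tiling, drywall, insulation, plumbing — every task.
Total fee: 6 + 4 = 10.
No cover costs less than 10.

10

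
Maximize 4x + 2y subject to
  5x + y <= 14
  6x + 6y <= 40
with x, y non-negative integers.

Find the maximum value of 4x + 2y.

16

The continuous relaxation peaks at (1.83, 4.83) with value 17.00; rounding to a feasible lattice point costs some objective.
(x,y)=(2,4): 5·2+1·4=14≤14, 6·2+6·4=36≤40, objective 16.
(x,y)=(1,5): 5·1+1·5=10≤14, 6·1+6·5=36≤40, objective 14.
(x,y)=(2,3): 5·2+1·3=13≤14, 6·2+6·3=30≤40, objective 14.
No feasible integer point exceeds 16.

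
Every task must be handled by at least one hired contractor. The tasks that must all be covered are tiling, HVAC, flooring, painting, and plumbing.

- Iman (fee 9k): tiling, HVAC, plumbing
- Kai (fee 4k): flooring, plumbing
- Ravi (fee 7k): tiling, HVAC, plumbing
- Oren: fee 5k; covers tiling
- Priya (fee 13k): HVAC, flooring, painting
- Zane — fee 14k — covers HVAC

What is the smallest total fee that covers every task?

The greedy cost-per-new-task heuristic would pick Kai, Ravi, and Priya for 24, but a cheaper cover exists.
Choose Ravi and Priya: together they cover tiling, HVAC, flooring, painting, plumbing — every task.
Total fee: 7 + 13 = 20.
No cover costs less than 20.

20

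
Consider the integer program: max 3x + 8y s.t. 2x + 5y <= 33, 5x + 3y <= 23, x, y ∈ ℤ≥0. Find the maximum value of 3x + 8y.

51

(x,y)=(1,6): 2·1+5·6=32≤33, 5·1+3·6=23≤23, objective 51.
(x,y)=(0,6): 2·0+5·6=30≤33, 5·0+3·6=18≤23, objective 48.
The best lattice point is (1,6), giving 51.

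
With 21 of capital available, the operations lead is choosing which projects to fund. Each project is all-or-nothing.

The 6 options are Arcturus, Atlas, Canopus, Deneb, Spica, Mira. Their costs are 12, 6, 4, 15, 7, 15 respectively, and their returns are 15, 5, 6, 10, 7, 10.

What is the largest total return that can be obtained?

Arcturus + Spica: cost 12 + 7 = 19 ≤ 21, return 15 + 7 = 22.
Arcturus + Canopus: cost 12 + 4 = 16 ≤ 21, return 15 + 6 = 21.
Best is Arcturus and Spica with total return 22.

22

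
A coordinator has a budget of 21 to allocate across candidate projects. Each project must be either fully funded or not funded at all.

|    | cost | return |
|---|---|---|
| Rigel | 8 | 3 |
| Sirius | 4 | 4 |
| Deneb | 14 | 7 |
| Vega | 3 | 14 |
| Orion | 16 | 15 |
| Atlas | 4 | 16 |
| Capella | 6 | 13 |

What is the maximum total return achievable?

Treat it as a binary knapsack problem.
Sirius + Vega + Atlas + Capella: cost 4 + 3 + 4 + 6 = 17 ≤ 21, return 4 + 14 + 16 + 13 = 47.
Vega + Atlas + Capella: cost 3 + 4 + 6 = 13 ≤ 21, return 14 + 16 + 13 = 43.
Rigel + Vega + Atlas + Capella: cost 8 + 3 + 4 + 6 = 21 ≤ 21, return 3 + 14 + 16 + 13 = 46.
Best is Sirius, Vega, Atlas, and Capella with total return 47.

47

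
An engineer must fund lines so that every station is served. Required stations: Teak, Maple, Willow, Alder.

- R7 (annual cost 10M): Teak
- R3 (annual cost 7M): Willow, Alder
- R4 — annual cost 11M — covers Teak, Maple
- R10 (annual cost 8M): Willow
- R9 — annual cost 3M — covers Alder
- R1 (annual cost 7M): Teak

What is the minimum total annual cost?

18

The greedy cost-per-new-station heuristic would pick R9, R4, and R3 for 21, but a cheaper cover exists.
Choose R3 and R4: together they cover Teak, Maple, Willow, Alder — every station.
Total annual cost: 7 + 11 = 18.
No cover costs less than 18.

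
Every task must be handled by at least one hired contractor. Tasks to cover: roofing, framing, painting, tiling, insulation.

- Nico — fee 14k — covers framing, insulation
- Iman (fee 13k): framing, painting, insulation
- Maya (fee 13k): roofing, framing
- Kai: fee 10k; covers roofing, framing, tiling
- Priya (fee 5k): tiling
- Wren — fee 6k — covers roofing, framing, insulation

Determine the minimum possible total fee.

The greedy cost-per-new-task heuristic would pick Wren, Priya, and Iman for 24, but a cheaper cover exists.
Choose Iman and Kai: together they cover roofing, framing, painting, tiling, insulation — every task.
Total fee: 13 + 10 = 23.
No cover costs less than 23.

23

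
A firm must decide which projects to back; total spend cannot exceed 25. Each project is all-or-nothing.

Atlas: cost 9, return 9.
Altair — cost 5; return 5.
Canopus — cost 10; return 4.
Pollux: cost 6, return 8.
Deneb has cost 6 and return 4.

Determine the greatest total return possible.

22

Allowing fractional choices, the relaxed optimum would be about 25.3, but projects are indivisible.
Atlas + Pollux + Deneb: cost 9 + 6 + 6 = 21 ≤ 25, return 9 + 8 + 4 = 21.
Atlas + Altair + Pollux: cost 9 + 5 + 6 = 20 ≤ 25, return 9 + 5 + 8 = 22.
Atlas + Canopus + Pollux: cost 9 + 10 + 6 = 25 ≤ 25, return 9 + 4 + 8 = 21.
Best is Atlas, Altair, and Pollux with total return 22.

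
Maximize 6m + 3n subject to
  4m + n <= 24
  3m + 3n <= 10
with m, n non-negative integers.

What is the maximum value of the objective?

18

Relaxing integrality, the LP optimum is 20.00 at (m,n) = (3.33, 0), which is not an integer point.
(m,n)=(3,0): 4·3+1·0=12≤24, 3·3+3·0=9≤10, objective 18.
(m,n)=(2,1): 4·2+1·1=9≤24, 3·2+3·1=9≤10, objective 15.
(m,n)=(2,0): 4·2+1·0=8≤24, 3·2+3·0=6≤10, objective 12.
Maximum is 18 at (m,n)=(3,0).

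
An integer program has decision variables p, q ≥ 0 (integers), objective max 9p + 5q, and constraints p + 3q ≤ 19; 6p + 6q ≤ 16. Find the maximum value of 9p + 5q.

(p,q)=(2,0) is feasible, giving 18.
(p,q)=(1,1) is feasible, giving 14.
No feasible integer point exceeds 18.

18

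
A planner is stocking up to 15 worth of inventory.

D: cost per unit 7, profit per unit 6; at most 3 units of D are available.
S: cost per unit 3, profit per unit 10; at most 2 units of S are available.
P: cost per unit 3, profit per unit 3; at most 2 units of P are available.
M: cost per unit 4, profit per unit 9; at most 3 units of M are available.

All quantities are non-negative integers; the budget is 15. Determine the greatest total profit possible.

1×S and 3×M: cost 15 ≤ 15, profit 1·10 + 3·9 = 37.
2×S and 2×M: cost 14 ≤ 15, profit 2·10 + 2·9 = 38.
Best is 38.

38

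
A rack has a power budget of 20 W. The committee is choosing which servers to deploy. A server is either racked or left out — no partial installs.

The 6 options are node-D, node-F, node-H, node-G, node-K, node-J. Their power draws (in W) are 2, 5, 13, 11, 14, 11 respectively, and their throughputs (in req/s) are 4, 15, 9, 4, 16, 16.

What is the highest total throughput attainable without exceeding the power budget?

35

Allowing fractional choices, the relaxed optimum would be about 37.3, but servers are indivisible.
node-F + node-K: power draw 5 + 14 = 19 ≤ 20, throughput 15 + 16 = 31.
node-D + node-F + node-J: power draw 2 + 5 + 11 = 18 ≤ 20, throughput 4 + 15 + 16 = 35.
node-F + node-J: power draw 5 + 11 = 16 ≤ 20, throughput 15 + 16 = 31.
Best is node-D, node-F, and node-J with total throughput 35.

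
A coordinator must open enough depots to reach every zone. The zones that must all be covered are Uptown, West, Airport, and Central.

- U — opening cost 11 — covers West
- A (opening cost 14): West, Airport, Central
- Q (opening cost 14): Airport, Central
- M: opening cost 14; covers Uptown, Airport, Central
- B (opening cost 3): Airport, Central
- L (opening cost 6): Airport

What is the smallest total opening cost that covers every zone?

25

The greedy cost-per-new-zone heuristic would pick B, U, and M for 28, but a cheaper cover exists.
Choose U and M: together they cover Uptown, West, Airport, Central — every zone.
Total opening cost: 11 + 14 = 25.
No cover costs less than 25.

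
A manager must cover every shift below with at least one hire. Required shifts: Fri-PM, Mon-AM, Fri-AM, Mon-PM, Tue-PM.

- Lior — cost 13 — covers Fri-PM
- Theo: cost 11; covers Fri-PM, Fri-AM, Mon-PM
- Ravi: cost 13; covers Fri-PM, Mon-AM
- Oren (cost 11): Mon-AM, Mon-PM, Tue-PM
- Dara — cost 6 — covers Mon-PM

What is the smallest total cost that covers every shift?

Choose Theo and Oren: together they cover Fri-PM, Mon-AM, Fri-AM, Mon-PM, Tue-PM — every shift.
Total cost: 11 + 11 = 22.
No cover costs less than 22.

22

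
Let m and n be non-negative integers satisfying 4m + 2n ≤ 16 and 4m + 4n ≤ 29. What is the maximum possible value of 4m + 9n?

63

Relaxing integrality, the LP optimum is 65.25 at (m,n) = (0, 7.25), which is not an integer point.
(m,n)=(0,7): 4·0+2·7=14≤16, 4·0+4·7=28≤29, objective 63.
(m,n)=(1,6): 4·1+2·6=16≤16, 4·1+4·6=28≤29, objective 58.
(m,n)=(0,6): 4·0+2·6=12≤16, 4·0+4·6=24≤29, objective 54.
No feasible integer point exceeds 63.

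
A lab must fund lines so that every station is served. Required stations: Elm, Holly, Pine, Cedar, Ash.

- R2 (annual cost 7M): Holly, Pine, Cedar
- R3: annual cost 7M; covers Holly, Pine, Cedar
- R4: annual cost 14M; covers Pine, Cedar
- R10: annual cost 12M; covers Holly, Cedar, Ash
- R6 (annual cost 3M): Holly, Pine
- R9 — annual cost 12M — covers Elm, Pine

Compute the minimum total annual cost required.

24

This is an integer covering problem.
Choose R10 and R9: together they cover Elm, Holly, Pine, Cedar, Ash — every station.
Total annual cost: 12 + 12 = 24.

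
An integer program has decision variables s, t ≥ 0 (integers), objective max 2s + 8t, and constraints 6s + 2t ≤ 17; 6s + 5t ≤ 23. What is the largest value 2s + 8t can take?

The continuous relaxation peaks at (0, 4.6) with value 36.80; rounding to a feasible lattice point costs some objective.
(s,t)=(0,4): 6·0+2·4=8≤17, 6·0+5·4=20≤23, objective 32.
(s,t)=(1,3): 6·1+2·3=12≤17, 6·1+5·3=21≤23, objective 26.
(s,t)=(0,3): 6·0+2·3=6≤17, 6·0+5·3=15≤23, objective 24.
No feasible integer point exceeds 32.

32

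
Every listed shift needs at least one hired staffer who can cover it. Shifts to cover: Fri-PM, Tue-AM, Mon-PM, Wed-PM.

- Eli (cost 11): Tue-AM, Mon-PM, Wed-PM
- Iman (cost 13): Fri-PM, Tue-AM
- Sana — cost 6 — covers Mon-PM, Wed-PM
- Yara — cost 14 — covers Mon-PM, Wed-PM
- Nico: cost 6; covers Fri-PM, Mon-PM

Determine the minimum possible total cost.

The greedy cost-per-new-shift heuristic would pick Sana, Nico, and Eli for 23, but a cheaper cover exists.
Choose Eli and Nico: together they cover Fri-PM, Tue-AM, Mon-PM, Wed-PM — every shift.
Total cost: 11 + 6 = 17.
No cover costs less than 17.

17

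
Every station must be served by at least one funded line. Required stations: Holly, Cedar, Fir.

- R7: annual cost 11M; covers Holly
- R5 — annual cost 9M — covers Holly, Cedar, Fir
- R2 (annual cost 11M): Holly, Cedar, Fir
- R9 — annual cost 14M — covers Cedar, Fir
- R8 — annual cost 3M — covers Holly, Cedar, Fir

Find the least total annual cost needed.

R8 alone covers Holly, Cedar, Fir — every station.
Total annual cost: 3.
No cover costs less than 3.

3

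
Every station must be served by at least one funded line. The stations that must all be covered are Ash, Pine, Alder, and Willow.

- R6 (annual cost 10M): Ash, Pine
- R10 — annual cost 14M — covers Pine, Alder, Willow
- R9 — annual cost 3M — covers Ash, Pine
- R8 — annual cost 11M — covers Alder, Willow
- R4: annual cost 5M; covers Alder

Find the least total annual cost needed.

The greedy cost-per-new-station heuristic would pick R9, R4, and R8 for 19, but a cheaper cover exists.
Choose R9 and R8: together they cover Ash, Pine, Alder, Willow — every station.
Total annual cost: 3 + 11 = 14.
No cover costs less than 14.

14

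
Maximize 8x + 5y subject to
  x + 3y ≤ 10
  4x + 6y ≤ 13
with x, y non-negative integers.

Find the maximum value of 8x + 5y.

The continuous relaxation peaks at (3.25, 0) with value 26.00; rounding to a feasible lattice point costs some objective.
(x,y)=(3,0): 1·3+3·0=3≤10, 4·3+6·0=12≤13, objective 24.
(x,y)=(2,0): 1·2+3·0=2≤10, 4·2+6·0=8≤13, objective 16.
The best lattice point is (3,0), giving 24.

24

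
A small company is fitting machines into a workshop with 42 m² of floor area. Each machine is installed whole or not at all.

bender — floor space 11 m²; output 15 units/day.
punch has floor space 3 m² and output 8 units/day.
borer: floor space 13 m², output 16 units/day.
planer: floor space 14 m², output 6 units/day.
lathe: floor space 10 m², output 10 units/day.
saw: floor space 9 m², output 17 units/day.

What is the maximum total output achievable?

Take bender, punch, borer, and saw: floor space 11 + 3 + 13 + 9 = 36 ≤ 42, output 15 + 8 + 16 + 17 = 56.
No other feasible combination does better.

56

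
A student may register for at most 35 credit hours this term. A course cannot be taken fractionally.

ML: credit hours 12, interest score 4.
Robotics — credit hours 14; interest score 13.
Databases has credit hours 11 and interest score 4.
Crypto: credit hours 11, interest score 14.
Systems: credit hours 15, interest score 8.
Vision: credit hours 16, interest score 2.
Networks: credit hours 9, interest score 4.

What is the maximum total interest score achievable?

31

Treat it as a binary knapsack problem.
Take Robotics, Crypto, and Networks: credit hours 14 + 11 + 9 = 34 ≤ 35, interest score 13 + 14 + 4 = 31.
No other feasible combination does better.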